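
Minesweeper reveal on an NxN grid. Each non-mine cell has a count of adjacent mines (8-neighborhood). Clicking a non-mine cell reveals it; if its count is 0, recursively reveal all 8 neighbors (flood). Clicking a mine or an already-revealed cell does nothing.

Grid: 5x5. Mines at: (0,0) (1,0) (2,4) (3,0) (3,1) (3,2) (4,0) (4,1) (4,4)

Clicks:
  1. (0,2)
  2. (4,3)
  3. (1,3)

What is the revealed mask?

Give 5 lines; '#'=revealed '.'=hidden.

Answer: .####
.####
.###.
.....
...#.

Derivation:
Click 1 (0,2) count=0: revealed 11 new [(0,1) (0,2) (0,3) (0,4) (1,1) (1,2) (1,3) (1,4) (2,1) (2,2) (2,3)] -> total=11
Click 2 (4,3) count=2: revealed 1 new [(4,3)] -> total=12
Click 3 (1,3) count=1: revealed 0 new [(none)] -> total=12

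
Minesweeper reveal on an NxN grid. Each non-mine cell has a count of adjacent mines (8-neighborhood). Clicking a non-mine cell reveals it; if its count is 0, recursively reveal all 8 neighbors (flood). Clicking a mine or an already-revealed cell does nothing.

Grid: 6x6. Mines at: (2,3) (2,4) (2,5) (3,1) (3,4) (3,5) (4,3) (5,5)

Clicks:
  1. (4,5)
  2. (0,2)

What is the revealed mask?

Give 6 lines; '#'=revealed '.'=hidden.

Click 1 (4,5) count=3: revealed 1 new [(4,5)] -> total=1
Click 2 (0,2) count=0: revealed 15 new [(0,0) (0,1) (0,2) (0,3) (0,4) (0,5) (1,0) (1,1) (1,2) (1,3) (1,4) (1,5) (2,0) (2,1) (2,2)] -> total=16

Answer: ######
######
###...
......
.....#
......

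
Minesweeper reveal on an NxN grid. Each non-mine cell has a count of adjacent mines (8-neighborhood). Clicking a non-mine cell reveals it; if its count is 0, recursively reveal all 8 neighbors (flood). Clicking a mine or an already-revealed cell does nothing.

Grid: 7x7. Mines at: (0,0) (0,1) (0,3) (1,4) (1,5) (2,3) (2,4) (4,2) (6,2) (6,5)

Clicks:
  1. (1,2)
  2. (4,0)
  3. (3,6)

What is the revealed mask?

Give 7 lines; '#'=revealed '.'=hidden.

Answer: .......
###....
###..##
#######
##.####
##.####
##.....

Derivation:
Click 1 (1,2) count=3: revealed 1 new [(1,2)] -> total=1
Click 2 (4,0) count=0: revealed 14 new [(1,0) (1,1) (2,0) (2,1) (2,2) (3,0) (3,1) (3,2) (4,0) (4,1) (5,0) (5,1) (6,0) (6,1)] -> total=15
Click 3 (3,6) count=0: revealed 14 new [(2,5) (2,6) (3,3) (3,4) (3,5) (3,6) (4,3) (4,4) (4,5) (4,6) (5,3) (5,4) (5,5) (5,6)] -> total=29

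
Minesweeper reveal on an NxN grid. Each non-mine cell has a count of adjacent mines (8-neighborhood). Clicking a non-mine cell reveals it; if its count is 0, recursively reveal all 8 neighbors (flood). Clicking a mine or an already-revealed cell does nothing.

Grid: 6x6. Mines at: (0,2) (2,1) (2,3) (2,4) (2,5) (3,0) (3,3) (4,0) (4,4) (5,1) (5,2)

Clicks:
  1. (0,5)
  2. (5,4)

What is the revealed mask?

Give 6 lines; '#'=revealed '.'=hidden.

Click 1 (0,5) count=0: revealed 6 new [(0,3) (0,4) (0,5) (1,3) (1,4) (1,5)] -> total=6
Click 2 (5,4) count=1: revealed 1 new [(5,4)] -> total=7

Answer: ...###
...###
......
......
......
....#.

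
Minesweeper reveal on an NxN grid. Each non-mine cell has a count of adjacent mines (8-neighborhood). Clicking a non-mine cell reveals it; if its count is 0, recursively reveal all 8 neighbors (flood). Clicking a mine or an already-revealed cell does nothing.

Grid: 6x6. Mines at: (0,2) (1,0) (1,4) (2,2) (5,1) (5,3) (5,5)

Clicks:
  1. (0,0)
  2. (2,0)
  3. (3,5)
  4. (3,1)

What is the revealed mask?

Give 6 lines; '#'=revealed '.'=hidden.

Click 1 (0,0) count=1: revealed 1 new [(0,0)] -> total=1
Click 2 (2,0) count=1: revealed 1 new [(2,0)] -> total=2
Click 3 (3,5) count=0: revealed 9 new [(2,3) (2,4) (2,5) (3,3) (3,4) (3,5) (4,3) (4,4) (4,5)] -> total=11
Click 4 (3,1) count=1: revealed 1 new [(3,1)] -> total=12

Answer: #.....
......
#..###
.#.###
...###
......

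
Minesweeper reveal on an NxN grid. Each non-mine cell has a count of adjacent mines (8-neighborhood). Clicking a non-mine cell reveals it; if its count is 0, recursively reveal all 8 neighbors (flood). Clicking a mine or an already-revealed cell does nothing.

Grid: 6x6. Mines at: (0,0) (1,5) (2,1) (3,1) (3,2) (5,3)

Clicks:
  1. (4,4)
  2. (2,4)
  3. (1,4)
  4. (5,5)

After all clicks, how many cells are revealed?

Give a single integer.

Click 1 (4,4) count=1: revealed 1 new [(4,4)] -> total=1
Click 2 (2,4) count=1: revealed 1 new [(2,4)] -> total=2
Click 3 (1,4) count=1: revealed 1 new [(1,4)] -> total=3
Click 4 (5,5) count=0: revealed 9 new [(2,3) (2,5) (3,3) (3,4) (3,5) (4,3) (4,5) (5,4) (5,5)] -> total=12

Answer: 12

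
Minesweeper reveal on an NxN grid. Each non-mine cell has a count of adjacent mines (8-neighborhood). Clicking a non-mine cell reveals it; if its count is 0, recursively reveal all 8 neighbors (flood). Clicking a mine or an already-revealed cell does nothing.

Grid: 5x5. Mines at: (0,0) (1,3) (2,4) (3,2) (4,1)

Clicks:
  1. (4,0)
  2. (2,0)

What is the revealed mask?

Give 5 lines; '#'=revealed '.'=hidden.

Click 1 (4,0) count=1: revealed 1 new [(4,0)] -> total=1
Click 2 (2,0) count=0: revealed 6 new [(1,0) (1,1) (2,0) (2,1) (3,0) (3,1)] -> total=7

Answer: .....
##...
##...
##...
#....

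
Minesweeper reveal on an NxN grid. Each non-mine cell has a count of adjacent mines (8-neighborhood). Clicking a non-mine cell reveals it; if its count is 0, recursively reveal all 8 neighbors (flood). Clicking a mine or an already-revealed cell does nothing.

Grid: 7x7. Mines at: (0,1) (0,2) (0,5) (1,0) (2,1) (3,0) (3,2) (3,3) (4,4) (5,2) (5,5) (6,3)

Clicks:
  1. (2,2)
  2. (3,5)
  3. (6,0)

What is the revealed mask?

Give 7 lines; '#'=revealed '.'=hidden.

Answer: .......
.......
..#....
.....#.
##.....
##.....
##.....

Derivation:
Click 1 (2,2) count=3: revealed 1 new [(2,2)] -> total=1
Click 2 (3,5) count=1: revealed 1 new [(3,5)] -> total=2
Click 3 (6,0) count=0: revealed 6 new [(4,0) (4,1) (5,0) (5,1) (6,0) (6,1)] -> total=8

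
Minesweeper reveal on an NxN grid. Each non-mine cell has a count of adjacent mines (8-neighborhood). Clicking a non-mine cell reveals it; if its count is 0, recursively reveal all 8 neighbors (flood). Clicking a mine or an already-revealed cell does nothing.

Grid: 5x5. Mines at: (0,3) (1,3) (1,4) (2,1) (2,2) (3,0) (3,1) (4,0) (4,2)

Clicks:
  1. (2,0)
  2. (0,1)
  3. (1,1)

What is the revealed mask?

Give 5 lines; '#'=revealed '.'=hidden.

Answer: ###..
###..
#....
.....
.....

Derivation:
Click 1 (2,0) count=3: revealed 1 new [(2,0)] -> total=1
Click 2 (0,1) count=0: revealed 6 new [(0,0) (0,1) (0,2) (1,0) (1,1) (1,2)] -> total=7
Click 3 (1,1) count=2: revealed 0 new [(none)] -> total=7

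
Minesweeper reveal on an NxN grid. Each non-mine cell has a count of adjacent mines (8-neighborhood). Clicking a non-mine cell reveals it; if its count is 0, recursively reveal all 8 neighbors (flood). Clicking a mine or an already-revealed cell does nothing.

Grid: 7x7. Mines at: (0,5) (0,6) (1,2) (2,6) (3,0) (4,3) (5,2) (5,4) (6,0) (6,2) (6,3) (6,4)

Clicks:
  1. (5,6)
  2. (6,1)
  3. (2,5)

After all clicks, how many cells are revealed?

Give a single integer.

Click 1 (5,6) count=0: revealed 8 new [(3,5) (3,6) (4,5) (4,6) (5,5) (5,6) (6,5) (6,6)] -> total=8
Click 2 (6,1) count=3: revealed 1 new [(6,1)] -> total=9
Click 3 (2,5) count=1: revealed 1 new [(2,5)] -> total=10

Answer: 10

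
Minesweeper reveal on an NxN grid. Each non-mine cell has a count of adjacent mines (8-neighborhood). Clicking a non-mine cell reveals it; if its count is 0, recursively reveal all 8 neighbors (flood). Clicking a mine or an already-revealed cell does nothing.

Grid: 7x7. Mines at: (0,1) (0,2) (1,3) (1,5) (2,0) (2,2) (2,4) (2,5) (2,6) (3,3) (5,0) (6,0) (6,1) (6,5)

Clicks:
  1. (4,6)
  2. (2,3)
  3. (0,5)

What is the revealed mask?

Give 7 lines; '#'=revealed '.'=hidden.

Click 1 (4,6) count=0: revealed 9 new [(3,4) (3,5) (3,6) (4,4) (4,5) (4,6) (5,4) (5,5) (5,6)] -> total=9
Click 2 (2,3) count=4: revealed 1 new [(2,3)] -> total=10
Click 3 (0,5) count=1: revealed 1 new [(0,5)] -> total=11

Answer: .....#.
.......
...#...
....###
....###
....###
.......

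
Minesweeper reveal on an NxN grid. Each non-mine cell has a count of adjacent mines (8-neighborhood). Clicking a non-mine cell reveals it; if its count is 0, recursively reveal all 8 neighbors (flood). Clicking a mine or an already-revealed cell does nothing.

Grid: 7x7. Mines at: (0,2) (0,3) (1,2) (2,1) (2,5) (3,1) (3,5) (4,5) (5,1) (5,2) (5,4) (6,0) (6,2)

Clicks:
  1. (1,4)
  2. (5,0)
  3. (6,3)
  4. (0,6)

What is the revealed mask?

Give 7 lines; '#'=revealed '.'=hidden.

Answer: ....###
....###
.......
.......
.......
#......
...#...

Derivation:
Click 1 (1,4) count=2: revealed 1 new [(1,4)] -> total=1
Click 2 (5,0) count=2: revealed 1 new [(5,0)] -> total=2
Click 3 (6,3) count=3: revealed 1 new [(6,3)] -> total=3
Click 4 (0,6) count=0: revealed 5 new [(0,4) (0,5) (0,6) (1,5) (1,6)] -> total=8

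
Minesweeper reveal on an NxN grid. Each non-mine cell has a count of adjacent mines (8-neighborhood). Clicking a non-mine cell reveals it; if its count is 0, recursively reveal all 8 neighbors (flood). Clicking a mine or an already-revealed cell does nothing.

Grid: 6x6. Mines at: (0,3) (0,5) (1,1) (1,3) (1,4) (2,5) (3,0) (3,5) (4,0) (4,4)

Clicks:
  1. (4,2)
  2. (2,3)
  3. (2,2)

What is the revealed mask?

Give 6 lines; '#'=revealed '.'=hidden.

Answer: ......
......
.###..
.###..
.###..
.###..

Derivation:
Click 1 (4,2) count=0: revealed 12 new [(2,1) (2,2) (2,3) (3,1) (3,2) (3,3) (4,1) (4,2) (4,3) (5,1) (5,2) (5,3)] -> total=12
Click 2 (2,3) count=2: revealed 0 new [(none)] -> total=12
Click 3 (2,2) count=2: revealed 0 new [(none)] -> total=12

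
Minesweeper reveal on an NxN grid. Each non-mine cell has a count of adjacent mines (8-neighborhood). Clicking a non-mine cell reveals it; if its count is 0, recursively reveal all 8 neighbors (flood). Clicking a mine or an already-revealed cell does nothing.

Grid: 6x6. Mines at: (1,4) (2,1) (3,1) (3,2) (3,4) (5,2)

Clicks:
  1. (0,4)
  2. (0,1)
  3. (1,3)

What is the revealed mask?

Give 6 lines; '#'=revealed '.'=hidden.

Click 1 (0,4) count=1: revealed 1 new [(0,4)] -> total=1
Click 2 (0,1) count=0: revealed 8 new [(0,0) (0,1) (0,2) (0,3) (1,0) (1,1) (1,2) (1,3)] -> total=9
Click 3 (1,3) count=1: revealed 0 new [(none)] -> total=9

Answer: #####.
####..
......
......
......
......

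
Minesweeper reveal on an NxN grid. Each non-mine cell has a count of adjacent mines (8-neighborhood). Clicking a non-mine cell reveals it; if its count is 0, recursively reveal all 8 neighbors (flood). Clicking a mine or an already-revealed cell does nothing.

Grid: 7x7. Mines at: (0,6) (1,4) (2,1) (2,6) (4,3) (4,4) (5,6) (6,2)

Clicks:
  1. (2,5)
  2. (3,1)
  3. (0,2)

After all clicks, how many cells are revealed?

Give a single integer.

Answer: 10

Derivation:
Click 1 (2,5) count=2: revealed 1 new [(2,5)] -> total=1
Click 2 (3,1) count=1: revealed 1 new [(3,1)] -> total=2
Click 3 (0,2) count=0: revealed 8 new [(0,0) (0,1) (0,2) (0,3) (1,0) (1,1) (1,2) (1,3)] -> total=10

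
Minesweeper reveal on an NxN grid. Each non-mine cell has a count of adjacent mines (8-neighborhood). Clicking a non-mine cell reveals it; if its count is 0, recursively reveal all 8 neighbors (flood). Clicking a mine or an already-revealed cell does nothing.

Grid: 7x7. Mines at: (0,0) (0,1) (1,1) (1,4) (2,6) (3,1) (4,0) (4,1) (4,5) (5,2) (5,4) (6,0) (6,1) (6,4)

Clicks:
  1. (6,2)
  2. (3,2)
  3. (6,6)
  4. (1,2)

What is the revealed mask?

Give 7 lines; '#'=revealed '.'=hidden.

Click 1 (6,2) count=2: revealed 1 new [(6,2)] -> total=1
Click 2 (3,2) count=2: revealed 1 new [(3,2)] -> total=2
Click 3 (6,6) count=0: revealed 4 new [(5,5) (5,6) (6,5) (6,6)] -> total=6
Click 4 (1,2) count=2: revealed 1 new [(1,2)] -> total=7

Answer: .......
..#....
.......
..#....
.......
.....##
..#..##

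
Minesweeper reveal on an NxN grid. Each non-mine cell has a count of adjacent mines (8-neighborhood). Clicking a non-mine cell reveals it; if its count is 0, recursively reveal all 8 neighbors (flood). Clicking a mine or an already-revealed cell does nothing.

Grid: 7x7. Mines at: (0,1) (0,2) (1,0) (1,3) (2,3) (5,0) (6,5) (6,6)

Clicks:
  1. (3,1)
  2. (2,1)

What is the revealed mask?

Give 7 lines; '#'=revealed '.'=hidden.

Click 1 (3,1) count=0: revealed 36 new [(0,4) (0,5) (0,6) (1,4) (1,5) (1,6) (2,0) (2,1) (2,2) (2,4) (2,5) (2,6) (3,0) (3,1) (3,2) (3,3) (3,4) (3,5) (3,6) (4,0) (4,1) (4,2) (4,3) (4,4) (4,5) (4,6) (5,1) (5,2) (5,3) (5,4) (5,5) (5,6) (6,1) (6,2) (6,3) (6,4)] -> total=36
Click 2 (2,1) count=1: revealed 0 new [(none)] -> total=36

Answer: ....###
....###
###.###
#######
#######
.######
.####..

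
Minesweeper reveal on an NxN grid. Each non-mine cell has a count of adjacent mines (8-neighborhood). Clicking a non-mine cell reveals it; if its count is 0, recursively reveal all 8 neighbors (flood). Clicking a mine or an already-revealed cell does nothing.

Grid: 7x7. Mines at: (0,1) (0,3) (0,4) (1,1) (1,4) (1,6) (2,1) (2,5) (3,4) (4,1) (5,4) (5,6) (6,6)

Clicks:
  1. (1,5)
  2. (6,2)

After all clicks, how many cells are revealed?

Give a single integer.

Click 1 (1,5) count=4: revealed 1 new [(1,5)] -> total=1
Click 2 (6,2) count=0: revealed 8 new [(5,0) (5,1) (5,2) (5,3) (6,0) (6,1) (6,2) (6,3)] -> total=9

Answer: 9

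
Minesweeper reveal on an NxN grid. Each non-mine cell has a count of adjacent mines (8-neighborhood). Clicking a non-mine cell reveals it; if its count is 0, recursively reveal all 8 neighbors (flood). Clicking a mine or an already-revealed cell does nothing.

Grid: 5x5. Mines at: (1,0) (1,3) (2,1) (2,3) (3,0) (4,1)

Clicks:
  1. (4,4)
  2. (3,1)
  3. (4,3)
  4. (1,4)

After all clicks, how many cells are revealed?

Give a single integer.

Click 1 (4,4) count=0: revealed 6 new [(3,2) (3,3) (3,4) (4,2) (4,3) (4,4)] -> total=6
Click 2 (3,1) count=3: revealed 1 new [(3,1)] -> total=7
Click 3 (4,3) count=0: revealed 0 new [(none)] -> total=7
Click 4 (1,4) count=2: revealed 1 new [(1,4)] -> total=8

Answer: 8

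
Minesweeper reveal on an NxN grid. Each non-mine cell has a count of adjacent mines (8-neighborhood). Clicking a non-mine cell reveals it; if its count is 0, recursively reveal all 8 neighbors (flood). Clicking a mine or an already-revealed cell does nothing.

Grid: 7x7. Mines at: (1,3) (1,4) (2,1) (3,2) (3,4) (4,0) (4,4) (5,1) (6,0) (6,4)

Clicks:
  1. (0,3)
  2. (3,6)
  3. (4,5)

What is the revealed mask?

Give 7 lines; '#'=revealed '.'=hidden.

Click 1 (0,3) count=2: revealed 1 new [(0,3)] -> total=1
Click 2 (3,6) count=0: revealed 14 new [(0,5) (0,6) (1,5) (1,6) (2,5) (2,6) (3,5) (3,6) (4,5) (4,6) (5,5) (5,6) (6,5) (6,6)] -> total=15
Click 3 (4,5) count=2: revealed 0 new [(none)] -> total=15

Answer: ...#.##
.....##
.....##
.....##
.....##
.....##
.....##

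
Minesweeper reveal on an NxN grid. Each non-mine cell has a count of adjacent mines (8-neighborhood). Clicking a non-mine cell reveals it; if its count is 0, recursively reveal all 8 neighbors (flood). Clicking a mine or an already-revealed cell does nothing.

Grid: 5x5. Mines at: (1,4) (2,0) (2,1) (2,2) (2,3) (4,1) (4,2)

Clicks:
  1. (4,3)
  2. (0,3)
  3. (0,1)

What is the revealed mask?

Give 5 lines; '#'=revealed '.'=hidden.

Click 1 (4,3) count=1: revealed 1 new [(4,3)] -> total=1
Click 2 (0,3) count=1: revealed 1 new [(0,3)] -> total=2
Click 3 (0,1) count=0: revealed 7 new [(0,0) (0,1) (0,2) (1,0) (1,1) (1,2) (1,3)] -> total=9

Answer: ####.
####.
.....
.....
...#.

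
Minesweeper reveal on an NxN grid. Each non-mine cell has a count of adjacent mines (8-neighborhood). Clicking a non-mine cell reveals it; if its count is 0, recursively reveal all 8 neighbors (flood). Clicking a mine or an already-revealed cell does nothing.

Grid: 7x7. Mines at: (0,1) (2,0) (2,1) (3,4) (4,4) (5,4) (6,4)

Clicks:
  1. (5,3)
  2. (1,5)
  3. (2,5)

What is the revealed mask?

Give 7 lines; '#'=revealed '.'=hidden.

Answer: ..#####
..#####
..#####
.....##
.....##
...#.##
.....##

Derivation:
Click 1 (5,3) count=3: revealed 1 new [(5,3)] -> total=1
Click 2 (1,5) count=0: revealed 23 new [(0,2) (0,3) (0,4) (0,5) (0,6) (1,2) (1,3) (1,4) (1,5) (1,6) (2,2) (2,3) (2,4) (2,5) (2,6) (3,5) (3,6) (4,5) (4,6) (5,5) (5,6) (6,5) (6,6)] -> total=24
Click 3 (2,5) count=1: revealed 0 new [(none)] -> total=24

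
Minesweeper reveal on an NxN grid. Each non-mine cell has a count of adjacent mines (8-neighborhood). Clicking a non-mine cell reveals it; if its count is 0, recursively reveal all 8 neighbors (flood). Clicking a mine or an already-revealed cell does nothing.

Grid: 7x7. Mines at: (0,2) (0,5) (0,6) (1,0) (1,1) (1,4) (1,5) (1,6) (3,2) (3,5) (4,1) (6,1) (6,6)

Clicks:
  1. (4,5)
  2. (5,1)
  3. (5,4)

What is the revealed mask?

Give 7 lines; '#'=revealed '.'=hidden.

Answer: .......
.......
.......
.......
..####.
.#####.
..####.

Derivation:
Click 1 (4,5) count=1: revealed 1 new [(4,5)] -> total=1
Click 2 (5,1) count=2: revealed 1 new [(5,1)] -> total=2
Click 3 (5,4) count=0: revealed 11 new [(4,2) (4,3) (4,4) (5,2) (5,3) (5,4) (5,5) (6,2) (6,3) (6,4) (6,5)] -> total=13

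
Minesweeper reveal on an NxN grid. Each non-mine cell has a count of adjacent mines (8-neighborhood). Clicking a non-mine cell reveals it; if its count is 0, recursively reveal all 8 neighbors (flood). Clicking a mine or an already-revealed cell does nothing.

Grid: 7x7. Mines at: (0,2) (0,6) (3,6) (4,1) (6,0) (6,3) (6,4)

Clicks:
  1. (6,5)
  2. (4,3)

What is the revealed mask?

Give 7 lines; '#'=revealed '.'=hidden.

Answer: ##.###.
######.
######.
######.
..####.
..####.
.....#.

Derivation:
Click 1 (6,5) count=1: revealed 1 new [(6,5)] -> total=1
Click 2 (4,3) count=0: revealed 31 new [(0,0) (0,1) (0,3) (0,4) (0,5) (1,0) (1,1) (1,2) (1,3) (1,4) (1,5) (2,0) (2,1) (2,2) (2,3) (2,4) (2,5) (3,0) (3,1) (3,2) (3,3) (3,4) (3,5) (4,2) (4,3) (4,4) (4,5) (5,2) (5,3) (5,4) (5,5)] -> total=32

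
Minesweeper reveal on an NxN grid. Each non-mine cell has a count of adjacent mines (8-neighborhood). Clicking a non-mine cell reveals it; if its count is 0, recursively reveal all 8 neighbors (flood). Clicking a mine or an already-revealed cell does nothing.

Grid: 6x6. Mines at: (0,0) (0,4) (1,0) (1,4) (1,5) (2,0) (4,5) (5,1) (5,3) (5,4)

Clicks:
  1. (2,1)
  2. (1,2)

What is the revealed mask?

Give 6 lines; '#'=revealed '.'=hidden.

Answer: .###..
.###..
.####.
.####.
.####.
......

Derivation:
Click 1 (2,1) count=2: revealed 1 new [(2,1)] -> total=1
Click 2 (1,2) count=0: revealed 17 new [(0,1) (0,2) (0,3) (1,1) (1,2) (1,3) (2,2) (2,3) (2,4) (3,1) (3,2) (3,3) (3,4) (4,1) (4,2) (4,3) (4,4)] -> total=18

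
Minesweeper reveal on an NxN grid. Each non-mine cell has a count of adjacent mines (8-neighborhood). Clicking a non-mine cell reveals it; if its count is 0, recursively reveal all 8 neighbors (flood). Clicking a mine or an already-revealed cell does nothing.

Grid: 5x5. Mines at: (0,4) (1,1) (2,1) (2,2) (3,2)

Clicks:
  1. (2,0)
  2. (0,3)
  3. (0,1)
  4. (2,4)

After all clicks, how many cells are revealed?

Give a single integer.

Answer: 11

Derivation:
Click 1 (2,0) count=2: revealed 1 new [(2,0)] -> total=1
Click 2 (0,3) count=1: revealed 1 new [(0,3)] -> total=2
Click 3 (0,1) count=1: revealed 1 new [(0,1)] -> total=3
Click 4 (2,4) count=0: revealed 8 new [(1,3) (1,4) (2,3) (2,4) (3,3) (3,4) (4,3) (4,4)] -> total=11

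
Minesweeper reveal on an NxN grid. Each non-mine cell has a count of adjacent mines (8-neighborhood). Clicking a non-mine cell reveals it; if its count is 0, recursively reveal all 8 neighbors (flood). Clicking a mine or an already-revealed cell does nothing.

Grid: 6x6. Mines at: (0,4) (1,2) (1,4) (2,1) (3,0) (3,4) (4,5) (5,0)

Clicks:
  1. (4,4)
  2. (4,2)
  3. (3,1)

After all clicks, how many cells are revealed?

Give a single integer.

Click 1 (4,4) count=2: revealed 1 new [(4,4)] -> total=1
Click 2 (4,2) count=0: revealed 10 new [(3,1) (3,2) (3,3) (4,1) (4,2) (4,3) (5,1) (5,2) (5,3) (5,4)] -> total=11
Click 3 (3,1) count=2: revealed 0 new [(none)] -> total=11

Answer: 11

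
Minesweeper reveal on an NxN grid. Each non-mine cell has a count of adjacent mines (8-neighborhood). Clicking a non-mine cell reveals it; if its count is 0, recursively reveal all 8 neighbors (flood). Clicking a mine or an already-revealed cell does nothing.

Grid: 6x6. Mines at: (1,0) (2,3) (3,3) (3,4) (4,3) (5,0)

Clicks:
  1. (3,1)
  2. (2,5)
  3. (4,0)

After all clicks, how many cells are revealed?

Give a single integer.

Answer: 10

Derivation:
Click 1 (3,1) count=0: revealed 9 new [(2,0) (2,1) (2,2) (3,0) (3,1) (3,2) (4,0) (4,1) (4,2)] -> total=9
Click 2 (2,5) count=1: revealed 1 new [(2,5)] -> total=10
Click 3 (4,0) count=1: revealed 0 new [(none)] -> total=10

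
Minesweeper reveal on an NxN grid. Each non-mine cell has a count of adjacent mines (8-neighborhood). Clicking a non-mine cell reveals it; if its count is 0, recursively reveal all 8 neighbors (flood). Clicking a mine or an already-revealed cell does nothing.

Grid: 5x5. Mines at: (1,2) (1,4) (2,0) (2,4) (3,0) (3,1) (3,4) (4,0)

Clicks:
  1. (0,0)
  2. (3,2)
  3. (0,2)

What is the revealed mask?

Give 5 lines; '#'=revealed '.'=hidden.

Click 1 (0,0) count=0: revealed 4 new [(0,0) (0,1) (1,0) (1,1)] -> total=4
Click 2 (3,2) count=1: revealed 1 new [(3,2)] -> total=5
Click 3 (0,2) count=1: revealed 1 new [(0,2)] -> total=6

Answer: ###..
##...
.....
..#..
.....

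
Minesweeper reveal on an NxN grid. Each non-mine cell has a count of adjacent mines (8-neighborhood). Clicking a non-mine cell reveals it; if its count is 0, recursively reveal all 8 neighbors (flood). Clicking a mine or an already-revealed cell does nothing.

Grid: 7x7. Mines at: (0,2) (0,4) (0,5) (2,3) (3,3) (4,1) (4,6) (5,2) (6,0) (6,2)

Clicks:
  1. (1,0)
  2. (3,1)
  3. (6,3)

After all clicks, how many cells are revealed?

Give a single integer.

Click 1 (1,0) count=0: revealed 11 new [(0,0) (0,1) (1,0) (1,1) (1,2) (2,0) (2,1) (2,2) (3,0) (3,1) (3,2)] -> total=11
Click 2 (3,1) count=1: revealed 0 new [(none)] -> total=11
Click 3 (6,3) count=2: revealed 1 new [(6,3)] -> total=12

Answer: 12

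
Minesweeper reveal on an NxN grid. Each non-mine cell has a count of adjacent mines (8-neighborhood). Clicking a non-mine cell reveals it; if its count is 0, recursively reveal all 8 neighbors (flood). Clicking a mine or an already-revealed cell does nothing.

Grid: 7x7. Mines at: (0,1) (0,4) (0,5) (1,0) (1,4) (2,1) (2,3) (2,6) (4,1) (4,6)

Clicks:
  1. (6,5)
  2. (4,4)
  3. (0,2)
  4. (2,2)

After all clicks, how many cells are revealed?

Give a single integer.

Answer: 24

Derivation:
Click 1 (6,5) count=0: revealed 22 new [(3,2) (3,3) (3,4) (3,5) (4,2) (4,3) (4,4) (4,5) (5,0) (5,1) (5,2) (5,3) (5,4) (5,5) (5,6) (6,0) (6,1) (6,2) (6,3) (6,4) (6,5) (6,6)] -> total=22
Click 2 (4,4) count=0: revealed 0 new [(none)] -> total=22
Click 3 (0,2) count=1: revealed 1 new [(0,2)] -> total=23
Click 4 (2,2) count=2: revealed 1 new [(2,2)] -> total=24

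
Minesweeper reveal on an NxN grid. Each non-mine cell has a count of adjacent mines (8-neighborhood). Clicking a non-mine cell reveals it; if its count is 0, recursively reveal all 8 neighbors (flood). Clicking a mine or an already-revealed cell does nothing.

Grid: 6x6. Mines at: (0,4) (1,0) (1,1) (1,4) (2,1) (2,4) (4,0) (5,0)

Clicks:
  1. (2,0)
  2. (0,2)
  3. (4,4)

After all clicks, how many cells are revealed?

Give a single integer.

Click 1 (2,0) count=3: revealed 1 new [(2,0)] -> total=1
Click 2 (0,2) count=1: revealed 1 new [(0,2)] -> total=2
Click 3 (4,4) count=0: revealed 15 new [(3,1) (3,2) (3,3) (3,4) (3,5) (4,1) (4,2) (4,3) (4,4) (4,5) (5,1) (5,2) (5,3) (5,4) (5,5)] -> total=17

Answer: 17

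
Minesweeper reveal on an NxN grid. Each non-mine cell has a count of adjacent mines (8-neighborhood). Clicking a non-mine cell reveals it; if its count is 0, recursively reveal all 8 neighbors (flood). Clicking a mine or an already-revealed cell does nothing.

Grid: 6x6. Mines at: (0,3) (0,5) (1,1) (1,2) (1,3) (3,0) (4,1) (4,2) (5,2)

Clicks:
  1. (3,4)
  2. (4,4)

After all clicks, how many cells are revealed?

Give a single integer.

Answer: 14

Derivation:
Click 1 (3,4) count=0: revealed 14 new [(1,4) (1,5) (2,3) (2,4) (2,5) (3,3) (3,4) (3,5) (4,3) (4,4) (4,5) (5,3) (5,4) (5,5)] -> total=14
Click 2 (4,4) count=0: revealed 0 new [(none)] -> total=14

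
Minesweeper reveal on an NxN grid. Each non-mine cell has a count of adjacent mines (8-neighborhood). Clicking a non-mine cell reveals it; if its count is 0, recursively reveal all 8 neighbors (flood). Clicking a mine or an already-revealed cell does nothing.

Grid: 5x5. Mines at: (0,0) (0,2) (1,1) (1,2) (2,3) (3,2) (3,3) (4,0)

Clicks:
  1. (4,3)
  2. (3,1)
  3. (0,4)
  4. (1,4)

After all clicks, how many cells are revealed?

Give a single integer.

Click 1 (4,3) count=2: revealed 1 new [(4,3)] -> total=1
Click 2 (3,1) count=2: revealed 1 new [(3,1)] -> total=2
Click 3 (0,4) count=0: revealed 4 new [(0,3) (0,4) (1,3) (1,4)] -> total=6
Click 4 (1,4) count=1: revealed 0 new [(none)] -> total=6

Answer: 6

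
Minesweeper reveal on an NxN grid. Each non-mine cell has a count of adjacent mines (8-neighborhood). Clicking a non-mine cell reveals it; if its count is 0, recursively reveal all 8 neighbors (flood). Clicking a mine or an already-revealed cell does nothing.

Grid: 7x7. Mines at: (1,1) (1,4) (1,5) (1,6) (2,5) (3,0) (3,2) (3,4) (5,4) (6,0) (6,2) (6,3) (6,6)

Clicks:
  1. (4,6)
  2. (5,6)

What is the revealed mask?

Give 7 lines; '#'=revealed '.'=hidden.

Answer: .......
.......
.......
.....##
.....##
.....##
.......

Derivation:
Click 1 (4,6) count=0: revealed 6 new [(3,5) (3,6) (4,5) (4,6) (5,5) (5,6)] -> total=6
Click 2 (5,6) count=1: revealed 0 new [(none)] -> total=6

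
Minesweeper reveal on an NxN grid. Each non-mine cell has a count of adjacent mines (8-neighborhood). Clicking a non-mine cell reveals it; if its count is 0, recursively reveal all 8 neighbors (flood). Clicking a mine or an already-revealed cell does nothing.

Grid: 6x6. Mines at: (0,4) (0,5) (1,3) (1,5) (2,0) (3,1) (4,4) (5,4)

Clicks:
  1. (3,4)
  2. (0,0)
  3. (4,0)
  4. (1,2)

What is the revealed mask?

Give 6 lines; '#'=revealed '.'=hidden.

Click 1 (3,4) count=1: revealed 1 new [(3,4)] -> total=1
Click 2 (0,0) count=0: revealed 6 new [(0,0) (0,1) (0,2) (1,0) (1,1) (1,2)] -> total=7
Click 3 (4,0) count=1: revealed 1 new [(4,0)] -> total=8
Click 4 (1,2) count=1: revealed 0 new [(none)] -> total=8

Answer: ###...
###...
......
....#.
#.....
......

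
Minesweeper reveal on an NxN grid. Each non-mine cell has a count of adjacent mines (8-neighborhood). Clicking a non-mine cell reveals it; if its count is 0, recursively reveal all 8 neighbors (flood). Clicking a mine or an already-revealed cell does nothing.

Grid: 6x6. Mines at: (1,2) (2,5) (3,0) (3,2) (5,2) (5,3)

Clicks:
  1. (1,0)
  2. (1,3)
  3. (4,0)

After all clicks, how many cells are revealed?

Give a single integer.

Click 1 (1,0) count=0: revealed 6 new [(0,0) (0,1) (1,0) (1,1) (2,0) (2,1)] -> total=6
Click 2 (1,3) count=1: revealed 1 new [(1,3)] -> total=7
Click 3 (4,0) count=1: revealed 1 new [(4,0)] -> total=8

Answer: 8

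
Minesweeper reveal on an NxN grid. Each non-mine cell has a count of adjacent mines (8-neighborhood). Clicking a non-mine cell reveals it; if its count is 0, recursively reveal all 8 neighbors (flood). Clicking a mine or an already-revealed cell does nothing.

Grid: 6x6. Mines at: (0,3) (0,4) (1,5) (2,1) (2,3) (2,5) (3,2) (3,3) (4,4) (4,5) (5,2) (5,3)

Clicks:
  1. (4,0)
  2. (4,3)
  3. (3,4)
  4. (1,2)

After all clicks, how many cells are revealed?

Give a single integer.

Click 1 (4,0) count=0: revealed 6 new [(3,0) (3,1) (4,0) (4,1) (5,0) (5,1)] -> total=6
Click 2 (4,3) count=5: revealed 1 new [(4,3)] -> total=7
Click 3 (3,4) count=5: revealed 1 new [(3,4)] -> total=8
Click 4 (1,2) count=3: revealed 1 new [(1,2)] -> total=9

Answer: 9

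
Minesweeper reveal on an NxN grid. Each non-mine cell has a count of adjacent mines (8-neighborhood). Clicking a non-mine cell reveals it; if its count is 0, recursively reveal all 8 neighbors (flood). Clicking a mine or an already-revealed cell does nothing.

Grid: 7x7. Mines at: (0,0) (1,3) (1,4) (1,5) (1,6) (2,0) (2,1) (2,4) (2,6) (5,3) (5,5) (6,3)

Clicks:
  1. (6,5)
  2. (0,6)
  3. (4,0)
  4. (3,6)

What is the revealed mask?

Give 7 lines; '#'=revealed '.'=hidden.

Answer: ......#
.......
.......
###...#
###....
###....
###..#.

Derivation:
Click 1 (6,5) count=1: revealed 1 new [(6,5)] -> total=1
Click 2 (0,6) count=2: revealed 1 new [(0,6)] -> total=2
Click 3 (4,0) count=0: revealed 12 new [(3,0) (3,1) (3,2) (4,0) (4,1) (4,2) (5,0) (5,1) (5,2) (6,0) (6,1) (6,2)] -> total=14
Click 4 (3,6) count=1: revealed 1 new [(3,6)] -> total=15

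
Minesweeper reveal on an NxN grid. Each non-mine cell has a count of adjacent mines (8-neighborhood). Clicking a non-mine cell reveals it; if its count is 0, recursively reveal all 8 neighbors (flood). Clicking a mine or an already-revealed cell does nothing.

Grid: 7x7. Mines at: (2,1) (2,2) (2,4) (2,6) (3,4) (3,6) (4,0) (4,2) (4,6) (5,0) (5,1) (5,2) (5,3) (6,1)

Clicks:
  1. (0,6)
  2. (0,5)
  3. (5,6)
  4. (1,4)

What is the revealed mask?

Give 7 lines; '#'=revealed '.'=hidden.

Click 1 (0,6) count=0: revealed 14 new [(0,0) (0,1) (0,2) (0,3) (0,4) (0,5) (0,6) (1,0) (1,1) (1,2) (1,3) (1,4) (1,5) (1,6)] -> total=14
Click 2 (0,5) count=0: revealed 0 new [(none)] -> total=14
Click 3 (5,6) count=1: revealed 1 new [(5,6)] -> total=15
Click 4 (1,4) count=1: revealed 0 new [(none)] -> total=15

Answer: #######
#######
.......
.......
.......
......#
.......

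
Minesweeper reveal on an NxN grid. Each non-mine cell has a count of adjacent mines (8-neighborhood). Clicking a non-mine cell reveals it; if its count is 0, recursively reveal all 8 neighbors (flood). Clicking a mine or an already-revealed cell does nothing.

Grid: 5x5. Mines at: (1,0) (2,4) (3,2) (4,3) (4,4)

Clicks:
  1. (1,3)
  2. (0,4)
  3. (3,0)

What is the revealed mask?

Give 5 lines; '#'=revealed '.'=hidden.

Click 1 (1,3) count=1: revealed 1 new [(1,3)] -> total=1
Click 2 (0,4) count=0: revealed 10 new [(0,1) (0,2) (0,3) (0,4) (1,1) (1,2) (1,4) (2,1) (2,2) (2,3)] -> total=11
Click 3 (3,0) count=0: revealed 5 new [(2,0) (3,0) (3,1) (4,0) (4,1)] -> total=16

Answer: .####
.####
####.
##...
##...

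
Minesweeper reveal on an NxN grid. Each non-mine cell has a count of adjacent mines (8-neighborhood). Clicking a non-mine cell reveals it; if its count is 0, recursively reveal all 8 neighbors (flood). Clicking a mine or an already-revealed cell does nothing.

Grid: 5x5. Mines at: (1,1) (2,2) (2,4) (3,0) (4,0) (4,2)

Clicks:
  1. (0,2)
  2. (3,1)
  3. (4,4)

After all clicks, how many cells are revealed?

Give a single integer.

Answer: 6

Derivation:
Click 1 (0,2) count=1: revealed 1 new [(0,2)] -> total=1
Click 2 (3,1) count=4: revealed 1 new [(3,1)] -> total=2
Click 3 (4,4) count=0: revealed 4 new [(3,3) (3,4) (4,3) (4,4)] -> total=6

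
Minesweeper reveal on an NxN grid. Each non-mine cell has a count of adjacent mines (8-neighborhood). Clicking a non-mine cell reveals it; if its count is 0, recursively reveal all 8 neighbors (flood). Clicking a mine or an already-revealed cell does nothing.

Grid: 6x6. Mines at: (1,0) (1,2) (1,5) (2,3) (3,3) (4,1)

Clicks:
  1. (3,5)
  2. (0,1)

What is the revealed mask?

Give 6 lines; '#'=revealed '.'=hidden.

Click 1 (3,5) count=0: revealed 12 new [(2,4) (2,5) (3,4) (3,5) (4,2) (4,3) (4,4) (4,5) (5,2) (5,3) (5,4) (5,5)] -> total=12
Click 2 (0,1) count=2: revealed 1 new [(0,1)] -> total=13

Answer: .#....
......
....##
....##
..####
..####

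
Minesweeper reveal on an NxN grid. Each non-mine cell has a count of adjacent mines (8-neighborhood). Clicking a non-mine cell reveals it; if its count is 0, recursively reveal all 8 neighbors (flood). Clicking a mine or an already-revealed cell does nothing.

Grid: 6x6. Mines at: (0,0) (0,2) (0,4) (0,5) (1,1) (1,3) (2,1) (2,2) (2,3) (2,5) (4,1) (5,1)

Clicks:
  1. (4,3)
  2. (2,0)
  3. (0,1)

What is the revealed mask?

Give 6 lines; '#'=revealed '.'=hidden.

Click 1 (4,3) count=0: revealed 12 new [(3,2) (3,3) (3,4) (3,5) (4,2) (4,3) (4,4) (4,5) (5,2) (5,3) (5,4) (5,5)] -> total=12
Click 2 (2,0) count=2: revealed 1 new [(2,0)] -> total=13
Click 3 (0,1) count=3: revealed 1 new [(0,1)] -> total=14

Answer: .#....
......
#.....
..####
..####
..####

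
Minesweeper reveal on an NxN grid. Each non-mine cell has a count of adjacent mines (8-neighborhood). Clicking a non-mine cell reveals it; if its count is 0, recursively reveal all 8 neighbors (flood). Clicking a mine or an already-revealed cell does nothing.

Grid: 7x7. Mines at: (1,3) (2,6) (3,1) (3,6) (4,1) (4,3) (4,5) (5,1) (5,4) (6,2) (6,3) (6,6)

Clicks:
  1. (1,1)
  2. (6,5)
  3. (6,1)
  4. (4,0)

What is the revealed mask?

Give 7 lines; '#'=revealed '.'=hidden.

Answer: ###....
###....
###....
.......
#......
.......
.#...#.

Derivation:
Click 1 (1,1) count=0: revealed 9 new [(0,0) (0,1) (0,2) (1,0) (1,1) (1,2) (2,0) (2,1) (2,2)] -> total=9
Click 2 (6,5) count=2: revealed 1 new [(6,5)] -> total=10
Click 3 (6,1) count=2: revealed 1 new [(6,1)] -> total=11
Click 4 (4,0) count=3: revealed 1 new [(4,0)] -> total=12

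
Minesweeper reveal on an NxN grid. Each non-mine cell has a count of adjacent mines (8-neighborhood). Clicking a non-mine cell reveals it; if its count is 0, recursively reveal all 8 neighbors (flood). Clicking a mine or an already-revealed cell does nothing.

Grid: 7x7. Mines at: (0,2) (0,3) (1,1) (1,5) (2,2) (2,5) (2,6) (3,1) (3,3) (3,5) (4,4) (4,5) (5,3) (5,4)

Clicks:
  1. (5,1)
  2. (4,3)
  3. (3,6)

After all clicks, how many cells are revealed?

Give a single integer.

Answer: 11

Derivation:
Click 1 (5,1) count=0: revealed 9 new [(4,0) (4,1) (4,2) (5,0) (5,1) (5,2) (6,0) (6,1) (6,2)] -> total=9
Click 2 (4,3) count=4: revealed 1 new [(4,3)] -> total=10
Click 3 (3,6) count=4: revealed 1 new [(3,6)] -> total=11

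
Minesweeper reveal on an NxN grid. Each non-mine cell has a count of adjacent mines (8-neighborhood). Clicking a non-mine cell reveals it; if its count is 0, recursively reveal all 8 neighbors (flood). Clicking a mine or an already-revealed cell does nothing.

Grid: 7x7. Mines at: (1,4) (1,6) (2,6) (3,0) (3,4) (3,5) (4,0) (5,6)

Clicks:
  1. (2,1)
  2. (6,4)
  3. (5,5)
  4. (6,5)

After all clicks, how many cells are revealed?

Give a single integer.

Answer: 32

Derivation:
Click 1 (2,1) count=1: revealed 1 new [(2,1)] -> total=1
Click 2 (6,4) count=0: revealed 31 new [(0,0) (0,1) (0,2) (0,3) (1,0) (1,1) (1,2) (1,3) (2,0) (2,2) (2,3) (3,1) (3,2) (3,3) (4,1) (4,2) (4,3) (4,4) (4,5) (5,0) (5,1) (5,2) (5,3) (5,4) (5,5) (6,0) (6,1) (6,2) (6,3) (6,4) (6,5)] -> total=32
Click 3 (5,5) count=1: revealed 0 new [(none)] -> total=32
Click 4 (6,5) count=1: revealed 0 new [(none)] -> total=32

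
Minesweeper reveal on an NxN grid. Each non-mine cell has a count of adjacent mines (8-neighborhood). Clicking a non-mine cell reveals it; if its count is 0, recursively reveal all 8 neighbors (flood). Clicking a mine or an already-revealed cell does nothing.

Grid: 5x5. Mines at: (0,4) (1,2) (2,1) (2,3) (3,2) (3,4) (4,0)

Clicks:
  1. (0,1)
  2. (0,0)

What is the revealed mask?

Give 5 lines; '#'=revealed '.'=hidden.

Click 1 (0,1) count=1: revealed 1 new [(0,1)] -> total=1
Click 2 (0,0) count=0: revealed 3 new [(0,0) (1,0) (1,1)] -> total=4

Answer: ##...
##...
.....
.....
.....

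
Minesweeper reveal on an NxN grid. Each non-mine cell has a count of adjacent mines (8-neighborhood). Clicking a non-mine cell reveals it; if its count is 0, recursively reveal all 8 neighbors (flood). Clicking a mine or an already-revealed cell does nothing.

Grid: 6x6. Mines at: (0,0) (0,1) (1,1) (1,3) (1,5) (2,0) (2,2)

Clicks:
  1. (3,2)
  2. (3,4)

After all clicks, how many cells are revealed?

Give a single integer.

Click 1 (3,2) count=1: revealed 1 new [(3,2)] -> total=1
Click 2 (3,4) count=0: revealed 20 new [(2,3) (2,4) (2,5) (3,0) (3,1) (3,3) (3,4) (3,5) (4,0) (4,1) (4,2) (4,3) (4,4) (4,5) (5,0) (5,1) (5,2) (5,3) (5,4) (5,5)] -> total=21

Answer: 21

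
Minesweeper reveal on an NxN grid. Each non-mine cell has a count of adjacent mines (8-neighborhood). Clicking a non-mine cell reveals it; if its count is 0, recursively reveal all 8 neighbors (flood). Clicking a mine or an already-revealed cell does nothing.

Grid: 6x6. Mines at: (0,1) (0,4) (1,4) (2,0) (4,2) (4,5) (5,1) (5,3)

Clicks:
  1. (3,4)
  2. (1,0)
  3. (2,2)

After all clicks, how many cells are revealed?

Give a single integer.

Click 1 (3,4) count=1: revealed 1 new [(3,4)] -> total=1
Click 2 (1,0) count=2: revealed 1 new [(1,0)] -> total=2
Click 3 (2,2) count=0: revealed 9 new [(1,1) (1,2) (1,3) (2,1) (2,2) (2,3) (3,1) (3,2) (3,3)] -> total=11

Answer: 11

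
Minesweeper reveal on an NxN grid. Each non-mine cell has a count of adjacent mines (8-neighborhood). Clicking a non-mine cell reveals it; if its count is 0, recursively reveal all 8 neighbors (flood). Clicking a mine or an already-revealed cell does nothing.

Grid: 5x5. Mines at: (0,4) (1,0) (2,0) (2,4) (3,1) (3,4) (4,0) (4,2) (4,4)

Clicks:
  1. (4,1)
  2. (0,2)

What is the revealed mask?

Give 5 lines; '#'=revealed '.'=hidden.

Answer: .###.
.###.
.###.
.....
.#...

Derivation:
Click 1 (4,1) count=3: revealed 1 new [(4,1)] -> total=1
Click 2 (0,2) count=0: revealed 9 new [(0,1) (0,2) (0,3) (1,1) (1,2) (1,3) (2,1) (2,2) (2,3)] -> total=10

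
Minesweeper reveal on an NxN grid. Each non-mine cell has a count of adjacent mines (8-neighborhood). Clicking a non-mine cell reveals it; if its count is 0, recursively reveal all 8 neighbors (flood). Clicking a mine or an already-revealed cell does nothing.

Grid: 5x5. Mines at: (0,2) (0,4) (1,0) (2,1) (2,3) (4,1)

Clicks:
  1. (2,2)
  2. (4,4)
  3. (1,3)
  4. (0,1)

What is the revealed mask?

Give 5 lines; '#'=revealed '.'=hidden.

Answer: .#...
...#.
..#..
..###
..###

Derivation:
Click 1 (2,2) count=2: revealed 1 new [(2,2)] -> total=1
Click 2 (4,4) count=0: revealed 6 new [(3,2) (3,3) (3,4) (4,2) (4,3) (4,4)] -> total=7
Click 3 (1,3) count=3: revealed 1 new [(1,3)] -> total=8
Click 4 (0,1) count=2: revealed 1 new [(0,1)] -> total=9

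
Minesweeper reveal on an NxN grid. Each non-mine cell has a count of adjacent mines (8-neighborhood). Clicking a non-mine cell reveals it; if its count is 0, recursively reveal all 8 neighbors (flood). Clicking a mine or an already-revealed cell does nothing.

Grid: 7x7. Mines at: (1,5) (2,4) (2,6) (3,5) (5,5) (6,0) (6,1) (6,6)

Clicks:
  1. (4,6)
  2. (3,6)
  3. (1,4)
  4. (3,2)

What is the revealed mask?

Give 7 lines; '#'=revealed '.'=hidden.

Click 1 (4,6) count=2: revealed 1 new [(4,6)] -> total=1
Click 2 (3,6) count=2: revealed 1 new [(3,6)] -> total=2
Click 3 (1,4) count=2: revealed 1 new [(1,4)] -> total=3
Click 4 (3,2) count=0: revealed 31 new [(0,0) (0,1) (0,2) (0,3) (0,4) (1,0) (1,1) (1,2) (1,3) (2,0) (2,1) (2,2) (2,3) (3,0) (3,1) (3,2) (3,3) (3,4) (4,0) (4,1) (4,2) (4,3) (4,4) (5,0) (5,1) (5,2) (5,3) (5,4) (6,2) (6,3) (6,4)] -> total=34

Answer: #####..
#####..
####...
#####.#
#####.#
#####..
..###..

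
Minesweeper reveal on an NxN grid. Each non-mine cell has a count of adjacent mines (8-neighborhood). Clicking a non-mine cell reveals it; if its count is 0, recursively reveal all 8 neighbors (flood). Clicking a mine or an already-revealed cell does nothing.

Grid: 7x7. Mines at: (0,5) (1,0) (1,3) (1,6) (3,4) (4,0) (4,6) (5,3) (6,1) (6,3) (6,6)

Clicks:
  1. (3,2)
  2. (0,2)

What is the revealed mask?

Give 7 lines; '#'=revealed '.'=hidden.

Answer: ..#....
.......
.###...
.###...
.###...
.......
.......

Derivation:
Click 1 (3,2) count=0: revealed 9 new [(2,1) (2,2) (2,3) (3,1) (3,2) (3,3) (4,1) (4,2) (4,3)] -> total=9
Click 2 (0,2) count=1: revealed 1 new [(0,2)] -> total=10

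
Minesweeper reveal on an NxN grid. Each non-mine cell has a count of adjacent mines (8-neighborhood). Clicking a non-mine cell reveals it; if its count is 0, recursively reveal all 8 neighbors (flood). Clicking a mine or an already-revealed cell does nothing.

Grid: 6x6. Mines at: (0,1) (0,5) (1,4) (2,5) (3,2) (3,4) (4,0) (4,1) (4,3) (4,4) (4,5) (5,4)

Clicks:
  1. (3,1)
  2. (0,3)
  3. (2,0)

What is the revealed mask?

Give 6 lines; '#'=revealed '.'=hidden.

Click 1 (3,1) count=3: revealed 1 new [(3,1)] -> total=1
Click 2 (0,3) count=1: revealed 1 new [(0,3)] -> total=2
Click 3 (2,0) count=0: revealed 5 new [(1,0) (1,1) (2,0) (2,1) (3,0)] -> total=7

Answer: ...#..
##....
##....
##....
......
......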